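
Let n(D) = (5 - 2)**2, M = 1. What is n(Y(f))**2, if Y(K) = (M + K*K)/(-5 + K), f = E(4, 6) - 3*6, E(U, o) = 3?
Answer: 81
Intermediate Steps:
f = -15 (f = 3 - 3*6 = 3 - 18 = -15)
Y(K) = (1 + K**2)/(-5 + K) (Y(K) = (1 + K*K)/(-5 + K) = (1 + K**2)/(-5 + K))
n(D) = 9 (n(D) = 3**2 = 9)
n(Y(f))**2 = 9**2 = 81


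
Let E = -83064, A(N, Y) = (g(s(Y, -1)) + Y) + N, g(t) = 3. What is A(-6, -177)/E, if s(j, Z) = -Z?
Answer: 15/6922 ≈ 0.0021670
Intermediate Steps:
A(N, Y) = 3 + N + Y (A(N, Y) = (3 + Y) + N = 3 + N + Y)
A(-6, -177)/E = (3 - 6 - 177)/(-83064) = -180*(-1/83064) = 15/6922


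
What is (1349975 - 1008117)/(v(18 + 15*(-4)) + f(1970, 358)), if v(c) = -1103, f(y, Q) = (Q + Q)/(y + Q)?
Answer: -198961356/641767 ≈ -310.02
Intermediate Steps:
f(y, Q) = 2*Q/(Q + y) (f(y, Q) = (2*Q)/(Q + y) = 2*Q/(Q + y))
(1349975 - 1008117)/(v(18 + 15*(-4)) + f(1970, 358)) = (1349975 - 1008117)/(-1103 + 2*358/(358 + 1970)) = 341858/(-1103 + 2*358/2328) = 341858/(-1103 + 2*358*(1/2328)) = 341858/(-1103 + 179/582) = 341858/(-641767/582) = 341858*(-582/641767) = -198961356/641767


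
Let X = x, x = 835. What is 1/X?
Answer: 1/835 ≈ 0.0011976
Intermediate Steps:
X = 835
1/X = 1/835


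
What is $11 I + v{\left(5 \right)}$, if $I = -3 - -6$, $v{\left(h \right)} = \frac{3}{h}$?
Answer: $\frac{168}{5} \approx 33.6$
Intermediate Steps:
$I = 3$ ($I = -3 + 6 = 3$)
$11 I + v{\left(5 \right)} = 11 \cdot 3 + \frac{3}{5} = 33 + 3 \cdot \frac{1}{5} = 33 + \frac{3}{5} = \frac{168}{5}$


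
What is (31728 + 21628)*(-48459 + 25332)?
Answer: -1233964212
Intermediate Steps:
(31728 + 21628)*(-48459 + 25332) = 53356*(-23127) = -1233964212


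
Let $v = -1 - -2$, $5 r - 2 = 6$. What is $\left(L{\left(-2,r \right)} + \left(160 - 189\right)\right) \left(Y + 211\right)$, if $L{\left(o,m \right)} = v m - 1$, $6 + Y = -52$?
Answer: $- \frac{21726}{5} \approx -4345.2$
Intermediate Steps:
$r = \frac{8}{5}$ ($r = \frac{2}{5} + \frac{1}{5} \cdot 6 = \frac{2}{5} + \frac{6}{5} = \frac{8}{5} \approx 1.6$)
$Y = -58$ ($Y = -6 - 52 = -58$)
$v = 1$ ($v = -1 + 2 = 1$)
$L{\left(o,m \right)} = -1 + m$ ($L{\left(o,m \right)} = 1 m - 1 = m - 1 = -1 + m$)
$\left(L{\left(-2,r \right)} + \left(160 - 189\right)\right) \left(Y + 211\right) = \left(\left(-1 + \frac{8}{5}\right) + \left(160 - 189\right)\right) \left(-58 + 211\right) = \left(\frac{3}{5} - 29\right) 153 = \left(- \frac{142}{5}\right) 153 = - \frac{21726}{5}$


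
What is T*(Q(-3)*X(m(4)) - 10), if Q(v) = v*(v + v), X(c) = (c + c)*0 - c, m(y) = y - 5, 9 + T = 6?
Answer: -24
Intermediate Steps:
T = -3 (T = -9 + 6 = -3)
m(y) = -5 + y
X(c) = -c (X(c) = (2*c)*0 - c = 0 - c = -c)
Q(v) = 2*v² (Q(v) = v*(2*v) = 2*v²)
T*(Q(-3)*X(m(4)) - 10) = -3*((2*(-3)²)*(-(-5 + 4)) - 10) = -3*((2*9)*(-1*(-1)) - 10) = -3*(18*1 - 10) = -3*(18 - 10) = -3*8 = -24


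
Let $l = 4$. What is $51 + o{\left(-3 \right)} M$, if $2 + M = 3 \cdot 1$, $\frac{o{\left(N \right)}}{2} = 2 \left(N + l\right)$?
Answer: $55$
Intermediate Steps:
$o{\left(N \right)} = 16 + 4 N$ ($o{\left(N \right)} = 2 \cdot 2 \left(N + 4\right) = 2 \cdot 2 \left(4 + N\right) = 2 \left(8 + 2 N\right) = 16 + 4 N$)
$M = 1$ ($M = -2 + 3 \cdot 1 = -2 + 3 = 1$)
$51 + o{\left(-3 \right)} M = 51 + \left(16 + 4 \left(-3\right)\right) 1 = 51 + \left(16 - 12\right) 1 = 51 + 4 \cdot 1 = 51 + 4 = 55$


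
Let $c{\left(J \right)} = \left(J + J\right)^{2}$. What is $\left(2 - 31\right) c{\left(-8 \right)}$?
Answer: $-7424$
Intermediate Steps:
$c{\left(J \right)} = 4 J^{2}$ ($c{\left(J \right)} = \left(2 J\right)^{2} = 4 J^{2}$)
$\left(2 - 31\right) c{\left(-8 \right)} = \left(2 - 31\right) 4 \left(-8\right)^{2} = - 29 \cdot 4 \cdot 64 = \left(-29\right) 256 = -7424$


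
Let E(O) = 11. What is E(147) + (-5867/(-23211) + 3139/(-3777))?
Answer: 304549249/29222649 ≈ 10.422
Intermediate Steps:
E(147) + (-5867/(-23211) + 3139/(-3777)) = 11 + (-5867/(-23211) + 3139/(-3777)) = 11 + (-5867*(-1/23211) + 3139*(-1/3777)) = 11 + (5867/23211 - 3139/3777) = 11 - 16899890/29222649 = 304549249/29222649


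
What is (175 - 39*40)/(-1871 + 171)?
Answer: 277/340 ≈ 0.81471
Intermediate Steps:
(175 - 39*40)/(-1871 + 171) = (175 - 1560)/(-1700) = -1385*(-1/1700) = 277/340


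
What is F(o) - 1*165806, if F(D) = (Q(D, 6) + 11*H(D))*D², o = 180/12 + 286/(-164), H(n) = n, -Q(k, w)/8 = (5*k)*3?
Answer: -231415962435/551368 ≈ -4.1971e+5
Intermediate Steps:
Q(k, w) = -120*k (Q(k, w) = -8*5*k*3 = -120*k)
o = 1087/82 (o = 180*(1/12) + 286*(-1/164) = 15 - 143/82 = 1087/82 ≈ 13.256)
F(D) = -109*D³ (F(D) = (-120*D + 11*D)*D² = (-109*D)*D² = -109*D³)
F(o) - 1*165806 = -109*(1087/82)³ - 1*165806 = -109*1284365503/551368 - 165806 = -139995839827/551368 - 165806 = -231415962435/551368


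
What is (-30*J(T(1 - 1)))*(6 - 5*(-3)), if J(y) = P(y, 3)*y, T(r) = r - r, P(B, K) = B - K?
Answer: 0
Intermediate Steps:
T(r) = 0
J(y) = y*(-3 + y) (J(y) = (y - 1*3)*y = (y - 3)*y = (-3 + y)*y = y*(-3 + y))
(-30*J(T(1 - 1)))*(6 - 5*(-3)) = (-0*(-3 + 0))*(6 - 5*(-3)) = (-0*(-3))*(6 + 15) = -30*0*21 = 0*21 = 0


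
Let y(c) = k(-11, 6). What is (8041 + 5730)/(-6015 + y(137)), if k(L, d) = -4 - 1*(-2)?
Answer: -13771/6017 ≈ -2.2887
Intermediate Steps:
k(L, d) = -2 (k(L, d) = -4 + 2 = -2)
y(c) = -2
(8041 + 5730)/(-6015 + y(137)) = (8041 + 5730)/(-6015 - 2) = 13771/(-6017) = 13771*(-1/6017) = -13771/6017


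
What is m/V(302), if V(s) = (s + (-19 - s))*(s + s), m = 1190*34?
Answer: -10115/2869 ≈ -3.5256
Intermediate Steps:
m = 40460
V(s) = -38*s
m/V(302) = 40460/((-38*302)) = 40460/(-11476) = 40460*(-1/11476) = -10115/2869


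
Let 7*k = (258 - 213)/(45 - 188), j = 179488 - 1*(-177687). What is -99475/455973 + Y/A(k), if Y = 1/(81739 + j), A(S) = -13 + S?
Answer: -81446486378239/373333691902668 ≈ -0.21816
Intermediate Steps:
j = 357175 (j = 179488 + 177687 = 357175)
k = -45/1001 (k = ((258 - 213)/(45 - 188))/7 = (45/(-143))/7 = (45*(-1/143))/7 = (1/7)*(-45/143) = -45/1001 ≈ -0.044955)
Y = 1/438914 (Y = 1/(81739 + 357175) = 1/438914 ≈ 2.2783e-6)
-99475/455973 + Y/A(k) = -99475/455973 + 1/(438914*(-13 - 45/1001)) = -99475*1/455973 + 1/(438914*(-13058/1001)) = -99475/455973 + (1/438914)*(-1001/13058) = -99475/455973 - 143/818762716 = -81446486378239/373333691902668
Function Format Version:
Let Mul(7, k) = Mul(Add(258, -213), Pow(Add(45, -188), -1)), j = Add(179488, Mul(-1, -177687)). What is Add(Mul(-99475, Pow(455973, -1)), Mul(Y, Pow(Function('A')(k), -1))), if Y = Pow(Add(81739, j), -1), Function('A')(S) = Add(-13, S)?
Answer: Rational(-81446486378239, 373333691902668) ≈ -0.21816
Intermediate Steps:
j = 357175 (j = Add(179488, 177687) = 357175)
k = Rational(-45, 1001) (k = Mul(Rational(1, 7), Mul(Add(258, -213), Pow(Add(45, -188), -1))) = Mul(Rational(1, 7), Mul(45, Pow(-143, -1))) = Mul(Rational(1, 7), Mul(45, Rational(-1, 143))) = Mul(Rational(1, 7), Rational(-45, 143)) = Rational(-45, 1001) ≈ -0.044955)
Y = Rational(1, 438914) (Y = Pow(Add(81739, 357175), -1) = Pow(438914, -1) = Rational(1, 438914) ≈ 2.2783e-6)
Add(Mul(-99475, Pow(455973, -1)), Mul(Y, Pow(Function('A')(k), -1))) = Add(Mul(-99475, Pow(455973, -1)), Mul(Rational(1, 438914), Pow(Add(-13, Rational(-45, 1001)), -1))) = Add(Mul(-99475, Rational(1, 455973)), Mul(Rational(1, 438914), Pow(Rational(-13058, 1001), -1))) = Add(Rational(-99475, 455973), Mul(Rational(1, 438914), Rational(-1001, 13058))) = Add(Rational(-99475, 455973), Rational(-143, 818762716)) = Rational(-81446486378239, 373333691902668)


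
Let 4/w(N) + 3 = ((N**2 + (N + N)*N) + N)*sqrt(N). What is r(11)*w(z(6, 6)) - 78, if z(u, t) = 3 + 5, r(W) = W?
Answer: -24959166/319991 + 17600*sqrt(2)/319991 ≈ -77.922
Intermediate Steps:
z(u, t) = 8
w(N) = 4/(-3 + sqrt(N)*(N + 3*N**2)) (w(N) = 4/(-3 + ((N**2 + (N + N)*N) + N)*sqrt(N)) = 4/(-3 + ((N**2 + (2*N)*N) + N)*sqrt(N)) = 4/(-3 + ((N**2 + 2*N**2) + N)*sqrt(N)) = 4/(-3 + (3*N**2 + N)*sqrt(N)) = 4/(-3 + (N + 3*N**2)*sqrt(N)) = 4/(-3 + sqrt(N)*(N + 3*N**2)))
r(11)*w(z(6, 6)) - 78 = 11*(4/(-3 + 8**(3/2) + 3*8**(5/2))) - 78 = 11*(4/(-3 + 16*sqrt(2) + 3*(128*sqrt(2)))) - 78 = 11*(4/(-3 + 16*sqrt(2) + 384*sqrt(2))) - 78 = 11*(4/(-3 + 400*sqrt(2))) - 78 = 44/(-3 + 400*sqrt(2)) - 78 = -78 + 44/(-3 + 400*sqrt(2))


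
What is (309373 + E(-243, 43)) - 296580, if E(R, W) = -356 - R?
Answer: 12680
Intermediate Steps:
(309373 + E(-243, 43)) - 296580 = (309373 + (-356 - 1*(-243))) - 296580 = (309373 + (-356 + 243)) - 296580 = (309373 - 113) - 296580 = 309260 - 296580 = 12680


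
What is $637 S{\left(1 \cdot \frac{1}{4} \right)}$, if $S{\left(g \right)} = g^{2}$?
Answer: $\frac{637}{16} \approx 39.813$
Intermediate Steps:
$637 S{\left(1 \cdot \frac{1}{4} \right)} = 637 \left(1 \cdot \frac{1}{4}\right)^{2} = \frac{637}{16}$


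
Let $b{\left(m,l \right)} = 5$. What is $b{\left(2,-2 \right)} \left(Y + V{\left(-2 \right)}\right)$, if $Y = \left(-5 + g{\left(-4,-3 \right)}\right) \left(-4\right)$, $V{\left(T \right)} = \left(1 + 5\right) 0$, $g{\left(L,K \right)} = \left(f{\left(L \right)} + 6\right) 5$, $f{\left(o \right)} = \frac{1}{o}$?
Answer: $-475$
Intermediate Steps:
$g{\left(L,K \right)} = 30 + \frac{5}{L}$ ($g{\left(L,K \right)} = \left(\frac{1}{L} + 6\right) 5 = \left(6 + \frac{1}{L}\right) 5 = 30 + \frac{5}{L}$)
$V{\left(T \right)} = 0$ ($V{\left(T \right)} = 6 \cdot 0 = 0$)
$Y = -95$ ($Y = \left(-5 + \left(30 + \frac{5}{-4}\right)\right) \left(-4\right) = \left(-5 + \left(30 + 5 \left(- \frac{1}{4}\right)\right)\right) \left(-4\right) = \left(-5 + \left(30 - \frac{5}{4}\right)\right) \left(-4\right) = \left(-5 + \frac{115}{4}\right) \left(-4\right) = \frac{95}{4} \left(-4\right) = -95$)
$b{\left(2,-2 \right)} \left(Y + V{\left(-2 \right)}\right) = 5 \left(-95 + 0\right) = 5 \left(-95\right) = -475$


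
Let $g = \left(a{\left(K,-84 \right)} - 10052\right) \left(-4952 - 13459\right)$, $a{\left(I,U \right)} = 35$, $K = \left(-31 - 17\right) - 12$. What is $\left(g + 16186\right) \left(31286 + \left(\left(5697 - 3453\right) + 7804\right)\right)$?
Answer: $7623608776782$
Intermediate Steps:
$K = -60$ ($K = -48 - 12 = -60$)
$g = 184422987$ ($g = \left(35 - 10052\right) \left(-4952 - 13459\right) = \left(-10017\right) \left(-18411\right) = 184422987$)
$\left(g + 16186\right) \left(31286 + \left(\left(5697 - 3453\right) + 7804\right)\right) = \left(184422987 + 16186\right) \left(31286 + \left(\left(5697 - 3453\right) + 7804\right)\right) = 184439173 \left(31286 + \left(2244 + 7804\right)\right) = 184439173 \left(31286 + 10048\right) = 184439173 \cdot 41334 = 7623608776782$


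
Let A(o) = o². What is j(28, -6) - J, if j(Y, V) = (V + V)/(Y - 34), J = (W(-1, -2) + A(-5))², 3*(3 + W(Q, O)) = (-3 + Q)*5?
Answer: -2098/9 ≈ -233.11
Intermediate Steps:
W(Q, O) = -8 + 5*Q/3 (W(Q, O) = -3 + ((-3 + Q)*5)/3 = -3 + (-15 + 5*Q)/3 = -3 + (-5 + 5*Q/3) = -8 + 5*Q/3)
J = 2116/9 (J = ((-8 + (5/3)*(-1)) + (-5)²)² = ((-8 - 5/3) + 25)² = (-29/3 + 25)² = (46/3)² = 2116/9 ≈ 235.11)
j(Y, V) = 2*V/(-34 + Y) (j(Y, V) = (2*V)/(-34 + Y) = 2*V/(-34 + Y))
j(28, -6) - J = 2*(-6)/(-34 + 28) - 1*2116/9 = 2*(-6)/(-6) - 2116/9 = 2*(-6)*(-⅙) - 2116/9 = 2 - 2116/9 = -2098/9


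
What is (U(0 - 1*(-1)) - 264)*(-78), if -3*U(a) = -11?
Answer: 20306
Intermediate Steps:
U(a) = 11/3 (U(a) = -1/3*(-11) = 11/3)
(U(0 - 1*(-1)) - 264)*(-78) = (11/3 - 264)*(-78) = -781/3*(-78) = 20306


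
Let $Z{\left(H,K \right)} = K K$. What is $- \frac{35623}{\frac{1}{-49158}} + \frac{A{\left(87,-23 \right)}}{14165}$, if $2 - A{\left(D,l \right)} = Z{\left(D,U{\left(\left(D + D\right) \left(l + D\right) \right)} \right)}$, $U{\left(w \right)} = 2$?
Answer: $\frac{24805116722608}{14165} \approx 1.7512 \cdot 10^{9}$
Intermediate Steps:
$Z{\left(H,K \right)} = K^{2}$
$A{\left(D,l \right)} = -2$ ($A{\left(D,l \right)} = 2 - 2^{2} = 2 - 4 = -2$)
$- \frac{35623}{\frac{1}{-49158}} + \frac{A{\left(87,-23 \right)}}{14165} = - \frac{35623}{\frac{1}{-49158}} - \frac{2}{14165} = - \frac{35623}{- \frac{1}{49158}} - \frac{2}{14165} = \left(-35623\right) \left(-49158\right) - \frac{2}{14165} = 1751155434 - \frac{2}{14165} = \frac{24805116722608}{14165}$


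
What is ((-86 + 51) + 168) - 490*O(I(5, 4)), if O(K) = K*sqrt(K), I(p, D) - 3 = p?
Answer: 133 - 7840*sqrt(2) ≈ -10954.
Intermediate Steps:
I(p, D) = 3 + p
O(K) = K**(3/2)
((-86 + 51) + 168) - 490*O(I(5, 4)) = ((-86 + 51) + 168) - 490*(3 + 5)**(3/2) = (-35 + 168) - 7840*sqrt(2) = 133 - 7840*sqrt(2)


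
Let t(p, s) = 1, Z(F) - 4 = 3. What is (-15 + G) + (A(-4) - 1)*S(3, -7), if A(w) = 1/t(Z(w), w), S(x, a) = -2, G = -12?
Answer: -27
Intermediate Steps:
Z(F) = 7 (Z(F) = 4 + 3 = 7)
A(w) = 1 (A(w) = 1/1 = 1)
(-15 + G) + (A(-4) - 1)*S(3, -7) = (-15 - 12) + (1 - 1)*(-2) = -27 + 0*(-2) = -27 + 0 = -27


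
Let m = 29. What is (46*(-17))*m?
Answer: -22678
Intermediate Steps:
(46*(-17))*m = (46*(-17))*29 = -782*29 = -22678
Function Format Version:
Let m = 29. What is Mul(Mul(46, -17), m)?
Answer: -22678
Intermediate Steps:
Mul(Mul(46, -17), m) = Mul(Mul(46, -17), 29) = Mul(-782, 29) = -22678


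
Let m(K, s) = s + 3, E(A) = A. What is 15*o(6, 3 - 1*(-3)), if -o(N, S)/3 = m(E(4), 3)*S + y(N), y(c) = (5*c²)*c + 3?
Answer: -50355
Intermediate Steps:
m(K, s) = 3 + s
y(c) = 3 + 5*c³ (y(c) = 5*c³ + 3 = 3 + 5*c³)
o(N, S) = -9 - 18*S - 15*N³ (o(N, S) = -3*((3 + 3)*S + (3 + 5*N³)) = -3*(6*S + (3 + 5*N³)) = -3*(3 + 5*N³ + 6*S) = -9 - 18*S - 15*N³)
15*o(6, 3 - 1*(-3)) = 15*(-9 - 18*(3 - 1*(-3)) - 15*6³) = 15*(-9 - 18*(3 + 3) - 15*216) = 15*(-9 - 18*6 - 3240) = 15*(-9 - 108 - 3240) = 15*(-3357) = -50355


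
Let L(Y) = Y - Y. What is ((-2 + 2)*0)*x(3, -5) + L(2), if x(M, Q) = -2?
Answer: 0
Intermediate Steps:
L(Y) = 0
((-2 + 2)*0)*x(3, -5) + L(2) = ((-2 + 2)*0)*(-2) + 0 = (0*0)*(-2) + 0 = 0*(-2) + 0 = 0 + 0 = 0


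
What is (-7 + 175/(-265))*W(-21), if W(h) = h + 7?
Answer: 5684/53 ≈ 107.25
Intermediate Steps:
W(h) = 7 + h
(-7 + 175/(-265))*W(-21) = (-7 + 175/(-265))*(7 - 21) = (-7 + 175*(-1/265))*(-14) = (-7 - 35/53)*(-14) = -406/53*(-14) = 5684/53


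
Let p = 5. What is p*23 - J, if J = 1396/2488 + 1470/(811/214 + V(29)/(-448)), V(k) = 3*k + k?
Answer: -7945568907/26318686 ≈ -301.90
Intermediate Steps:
V(k) = 4*k
J = 10972217797/26318686 (J = 1396/2488 + 1470/(811/214 + (4*29)/(-448)) = 1396*(1/2488) + 1470/(811*(1/214) + 116*(-1/448)) = 349/622 + 1470/(811/214 - 29/112) = 349/622 + 1470/(42313/11984) = 349/622 + 1470*(11984/42313) = 349/622 + 17616480/42313 = 10972217797/26318686 ≈ 416.90)
p*23 - J = 5*23 - 1*10972217797/26318686 = 115 - 10972217797/26318686 = -7945568907/26318686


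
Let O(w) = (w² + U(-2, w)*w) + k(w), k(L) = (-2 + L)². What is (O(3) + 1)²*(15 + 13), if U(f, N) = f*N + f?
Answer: 4732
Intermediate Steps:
U(f, N) = f + N*f (U(f, N) = N*f + f = f + N*f)
O(w) = w² + (-2 + w)² + w*(-2 - 2*w) (O(w) = (w² + (-2*(1 + w))*w) + (-2 + w)² = (w² + (-2 - 2*w)*w) + (-2 + w)² = (w² + w*(-2 - 2*w)) + (-2 + w)² = w² + (-2 + w)² + w*(-2 - 2*w))
(O(3) + 1)²*(15 + 13) = ((4 - 6*3) + 1)²*(15 + 13) = ((4 - 18) + 1)²*28 = (-14 + 1)²*28 = (-13)²*28 = 169*28 = 4732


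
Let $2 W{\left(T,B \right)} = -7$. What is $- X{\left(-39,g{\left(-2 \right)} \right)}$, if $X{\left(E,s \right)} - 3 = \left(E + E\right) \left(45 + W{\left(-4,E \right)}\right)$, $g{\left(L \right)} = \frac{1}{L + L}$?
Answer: $3234$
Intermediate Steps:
$W{\left(T,B \right)} = - \frac{7}{2}$ ($W{\left(T,B \right)} = \frac{1}{2} \left(-7\right) = - \frac{7}{2}$)
$g{\left(L \right)} = \frac{1}{2 L}$
$X{\left(E,s \right)} = 3 + 83 E$ ($X{\left(E,s \right)} = 3 + \left(E + E\right) \left(45 - \frac{7}{2}\right) = 3 + 2 E \frac{83}{2} = 3 + 83 E$)
$- X{\left(-39,g{\left(-2 \right)} \right)} = - (3 + 83 \left(-39\right)) = - (3 - 3237) = \left(-1\right) \left(-3234\right) = 3234$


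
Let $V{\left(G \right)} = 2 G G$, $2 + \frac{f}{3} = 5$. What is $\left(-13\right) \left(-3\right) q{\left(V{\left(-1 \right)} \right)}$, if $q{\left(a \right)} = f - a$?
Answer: $273$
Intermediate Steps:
$f = 9$ ($f = -6 + 3 \cdot 5 = -6 + 15 = 9$)
$V{\left(G \right)} = 2 G^{2}$
$q{\left(a \right)} = 9 - a$
$\left(-13\right) \left(-3\right) q{\left(V{\left(-1 \right)} \right)} = \left(-13\right) \left(-3\right) \left(9 - 2 \left(-1\right)^{2}\right) = 39 \left(9 - 2 \cdot 1\right) = 39 \left(9 - 2\right) = 39 \cdot 7 = 273$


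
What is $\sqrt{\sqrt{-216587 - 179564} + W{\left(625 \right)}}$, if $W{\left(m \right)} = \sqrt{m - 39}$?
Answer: $\sqrt{\sqrt{586} + i \sqrt{396151}} \approx 18.084 + 17.402 i$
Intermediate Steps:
$W{\left(m \right)} = \sqrt{-39 + m}$
$\sqrt{\sqrt{-216587 - 179564} + W{\left(625 \right)}} = \sqrt{\sqrt{-216587 - 179564} + \sqrt{-39 + 625}} = \sqrt{\sqrt{-396151} + \sqrt{586}} = \sqrt{i \sqrt{396151} + \sqrt{586}} = \sqrt{\sqrt{586} + i \sqrt{396151}}$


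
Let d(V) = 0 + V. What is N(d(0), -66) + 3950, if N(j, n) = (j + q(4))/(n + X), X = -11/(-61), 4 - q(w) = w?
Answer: 3950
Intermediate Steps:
q(w) = 4 - w
d(V) = V
X = 11/61 (X = -11*(-1/61) = 11/61 ≈ 0.18033)
N(j, n) = j/(11/61 + n) (N(j, n) = (j + (4 - 1*4))/(n + 11/61) = (j + (4 - 4))/(11/61 + n) = (j + 0)/(11/61 + n) = j/(11/61 + n))
N(d(0), -66) + 3950 = 61*0/(11 + 61*(-66)) + 3950 = 61*0/(11 - 4026) + 3950 = 61*0/(-4015) + 3950 = 61*0*(-1/4015) + 3950 = 0 + 3950 = 3950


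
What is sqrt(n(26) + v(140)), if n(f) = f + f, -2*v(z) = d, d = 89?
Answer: sqrt(30)/2 ≈ 2.7386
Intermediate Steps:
v(z) = -89/2 (v(z) = -1/2*89 = -89/2)
n(f) = 2*f
sqrt(n(26) + v(140)) = sqrt(2*26 - 89/2) = sqrt(52 - 89/2) = sqrt(15/2) = sqrt(30)/2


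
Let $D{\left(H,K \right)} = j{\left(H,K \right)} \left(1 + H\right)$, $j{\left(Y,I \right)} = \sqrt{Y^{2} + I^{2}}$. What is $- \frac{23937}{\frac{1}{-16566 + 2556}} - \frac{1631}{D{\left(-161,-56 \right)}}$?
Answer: $335357370 + \frac{233 \sqrt{593}}{94880} \approx 3.3536 \cdot 10^{8}$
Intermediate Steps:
$j{\left(Y,I \right)} = \sqrt{I^{2} + Y^{2}}$
$D{\left(H,K \right)} = \sqrt{H^{2} + K^{2}} \left(1 + H\right)$ ($D{\left(H,K \right)} = \sqrt{K^{2} + H^{2}} \left(1 + H\right) = \sqrt{H^{2} + K^{2}} \left(1 + H\right)$)
$- \frac{23937}{\frac{1}{-16566 + 2556}} - \frac{1631}{D{\left(-161,-56 \right)}} = - \frac{23937}{\frac{1}{-16566 + 2556}} - \frac{1631}{\sqrt{\left(-161\right)^{2} + \left(-56\right)^{2}} \left(1 - 161\right)} = - \frac{23937}{\frac{1}{-14010}} - \frac{1631}{\sqrt{25921 + 3136} \left(-160\right)} = - \frac{23937}{- \frac{1}{14010}} - \frac{1631}{\sqrt{29057} \left(-160\right)} = \left(-23937\right) \left(-14010\right) - \frac{1631}{7 \sqrt{593} \left(-160\right)} = 335357370 - \frac{1631}{\left(-1120\right) \sqrt{593}} = 335357370 - 1631 \left(- \frac{\sqrt{593}}{664160}\right) = 335357370 + \frac{233 \sqrt{593}}{94880}$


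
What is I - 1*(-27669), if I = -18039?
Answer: 9630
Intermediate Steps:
I - 1*(-27669) = -18039 - 1*(-27669) = -18039 + 27669 = 9630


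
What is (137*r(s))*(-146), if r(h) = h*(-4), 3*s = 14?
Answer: 1120112/3 ≈ 3.7337e+5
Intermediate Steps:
s = 14/3 (s = (⅓)*14 = 14/3 ≈ 4.6667)
r(h) = -4*h
(137*r(s))*(-146) = (137*(-4*14/3))*(-146) = (137*(-56/3))*(-146) = -7672/3*(-146) = 1120112/3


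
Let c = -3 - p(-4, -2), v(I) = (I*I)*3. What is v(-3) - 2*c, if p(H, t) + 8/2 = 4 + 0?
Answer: 33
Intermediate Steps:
p(H, t) = 0 (p(H, t) = -4 + (4 + 0) = -4 + 4 = 0)
v(I) = 3*I**2 (v(I) = I**2*3 = 3*I**2)
c = -3 (c = -3 - 1*0 = -3 + 0 = -3)
v(-3) - 2*c = 3*(-3)**2 - 2*(-3) = 3*9 + 6 = 27 + 6 = 33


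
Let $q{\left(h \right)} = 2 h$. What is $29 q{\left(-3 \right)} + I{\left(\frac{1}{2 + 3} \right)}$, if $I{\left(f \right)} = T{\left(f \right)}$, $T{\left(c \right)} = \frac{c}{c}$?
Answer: $-173$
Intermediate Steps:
$T{\left(c \right)} = 1$
$I{\left(f \right)} = 1$
$29 q{\left(-3 \right)} + I{\left(\frac{1}{2 + 3} \right)} = 29 \cdot 2 \left(-3\right) + 1 = 29 \left(-6\right) + 1 = -174 + 1 = -173$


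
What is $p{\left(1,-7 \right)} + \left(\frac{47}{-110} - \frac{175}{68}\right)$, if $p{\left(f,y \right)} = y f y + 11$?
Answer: $\frac{213177}{3740} \approx 56.999$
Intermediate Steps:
$p{\left(f,y \right)} = 11 + f y^{2}$ ($p{\left(f,y \right)} = f y y + 11 = f y^{2} + 11 = 11 + f y^{2}$)
$p{\left(1,-7 \right)} + \left(\frac{47}{-110} - \frac{175}{68}\right) = \left(11 + 1 \left(-7\right)^{2}\right) + \left(\frac{47}{-110} - \frac{175}{68}\right) = \left(11 + 1 \cdot 49\right) + \left(47 \left(- \frac{1}{110}\right) - \frac{175}{68}\right) = \left(11 + 49\right) - \frac{11223}{3740} = 60 - \frac{11223}{3740} = \frac{213177}{3740}$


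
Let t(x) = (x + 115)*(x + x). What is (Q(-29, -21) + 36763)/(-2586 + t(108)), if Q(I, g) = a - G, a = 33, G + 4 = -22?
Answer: 6137/7597 ≈ 0.80782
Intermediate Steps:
G = -26 (G = -4 - 22 = -26)
Q(I, g) = 59 (Q(I, g) = 33 - 1*(-26) = 33 + 26 = 59)
t(x) = 2*x*(115 + x) (t(x) = (115 + x)*(2*x) = 2*x*(115 + x))
(Q(-29, -21) + 36763)/(-2586 + t(108)) = (59 + 36763)/(-2586 + 2*108*(115 + 108)) = 36822/(-2586 + 2*108*223) = 36822/(-2586 + 48168) = 36822/45582 = 36822*(1/45582) = 6137/7597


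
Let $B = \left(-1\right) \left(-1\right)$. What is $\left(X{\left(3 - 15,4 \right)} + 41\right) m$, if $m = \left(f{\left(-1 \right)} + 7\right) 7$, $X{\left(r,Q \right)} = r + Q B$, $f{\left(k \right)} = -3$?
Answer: $924$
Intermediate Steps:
$B = 1$
$X{\left(r,Q \right)} = Q + r$ ($X{\left(r,Q \right)} = r + Q 1 = r + Q = Q + r$)
$m = 28$ ($m = \left(-3 + 7\right) 7 = 4 \cdot 7 = 28$)
$\left(X{\left(3 - 15,4 \right)} + 41\right) m = \left(\left(4 + \left(3 - 15\right)\right) + 41\right) 28 = \left(\left(4 - 12\right) + 41\right) 28 = \left(-8 + 41\right) 28 = 33 \cdot 28 = 924$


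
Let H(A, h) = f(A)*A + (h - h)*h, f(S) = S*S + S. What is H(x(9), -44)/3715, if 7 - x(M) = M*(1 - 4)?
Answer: 8092/743 ≈ 10.891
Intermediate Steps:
f(S) = S + S**2 (f(S) = S**2 + S = S + S**2)
x(M) = 7 + 3*M (x(M) = 7 - M*(1 - 4) = 7 - M*(-3) = 7 - (-3)*M = 7 + 3*M)
H(A, h) = A**2*(1 + A) (H(A, h) = (A*(1 + A))*A + (h - h)*h = A**2*(1 + A) + 0*h = A**2*(1 + A) + 0 = A**2*(1 + A))
H(x(9), -44)/3715 = ((7 + 3*9)**2*(1 + (7 + 3*9)))/3715 = ((7 + 27)**2*(1 + (7 + 27)))*(1/3715) = (34**2*(1 + 34))*(1/3715) = (1156*35)*(1/3715) = 40460*(1/3715) = 8092/743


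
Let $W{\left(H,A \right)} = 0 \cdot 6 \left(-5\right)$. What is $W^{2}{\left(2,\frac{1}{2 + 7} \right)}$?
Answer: $0$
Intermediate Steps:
$W{\left(H,A \right)} = 0$ ($W{\left(H,A \right)} = 0 \left(-5\right) = 0$)
$W^{2}{\left(2,\frac{1}{2 + 7} \right)} = 0^{2} = 0$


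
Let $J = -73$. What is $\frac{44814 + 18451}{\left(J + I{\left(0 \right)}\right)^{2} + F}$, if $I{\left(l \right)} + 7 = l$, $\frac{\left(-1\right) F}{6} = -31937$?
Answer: $\frac{63265}{198022} \approx 0.31948$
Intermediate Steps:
$F = 191622$ ($F = \left(-6\right) \left(-31937\right) = 191622$)
$I{\left(l \right)} = -7 + l$
$\frac{44814 + 18451}{\left(J + I{\left(0 \right)}\right)^{2} + F} = \frac{44814 + 18451}{\left(-73 + \left(-7 + 0\right)\right)^{2} + 191622} = \frac{63265}{\left(-73 - 7\right)^{2} + 191622} = \frac{63265}{\left(-80\right)^{2} + 191622} = \frac{63265}{6400 + 191622} = \frac{63265}{198022}$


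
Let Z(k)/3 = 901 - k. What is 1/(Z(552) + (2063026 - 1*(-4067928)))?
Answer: 1/6132001 ≈ 1.6308e-7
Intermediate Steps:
Z(k) = 2703 - 3*k (Z(k) = 3*(901 - k) = 2703 - 3*k)
1/(Z(552) + (2063026 - 1*(-4067928))) = 1/((2703 - 3*552) + (2063026 - 1*(-4067928))) = 1/((2703 - 1656) + (2063026 + 4067928)) = 1/(1047 + 6130954) = 1/6132001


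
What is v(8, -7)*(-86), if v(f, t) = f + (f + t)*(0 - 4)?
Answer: -344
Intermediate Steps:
v(f, t) = -4*t - 3*f (v(f, t) = f + (f + t)*(-4) = f + (-4*f - 4*t) = -4*t - 3*f)
v(8, -7)*(-86) = (-4*(-7) - 3*8)*(-86) = (28 - 24)*(-86) = 4*(-86) = -344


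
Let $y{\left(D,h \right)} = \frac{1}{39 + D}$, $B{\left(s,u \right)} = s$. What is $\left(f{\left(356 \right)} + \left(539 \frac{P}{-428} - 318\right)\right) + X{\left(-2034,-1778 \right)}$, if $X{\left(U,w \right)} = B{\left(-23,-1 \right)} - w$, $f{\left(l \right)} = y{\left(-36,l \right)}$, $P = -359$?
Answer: $\frac{2426039}{1284} \approx 1889.4$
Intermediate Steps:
$f{\left(l \right)} = \frac{1}{3}$ ($f{\left(l \right)} = \frac{1}{39 - 36} = \frac{1}{3}$)
$X{\left(U,w \right)} = -23 - w$
$\left(f{\left(356 \right)} + \left(539 \frac{P}{-428} - 318\right)\right) + X{\left(-2034,-1778 \right)} = \left(\frac{1}{3} - \left(318 - 539 \left(- \frac{359}{-428}\right)\right)\right) - -1755 = \left(\frac{1}{3} - \left(318 - 539 \left(\left(-359\right) \left(- \frac{1}{428}\right)\right)\right)\right) + \left(-23 + 1778\right) = \left(\frac{1}{3} + \left(539 \cdot \frac{359}{428} - 318\right)\right) + 1755 = \left(\frac{1}{3} + \left(\frac{193501}{428} - 318\right)\right) + 1755 = \left(\frac{1}{3} + \frac{57397}{428}\right) + 1755 = \frac{172619}{1284} + 1755 = \frac{2426039}{1284}$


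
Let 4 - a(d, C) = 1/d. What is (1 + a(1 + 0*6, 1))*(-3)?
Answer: -12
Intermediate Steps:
a(d, C) = 4 - 1/d
(1 + a(1 + 0*6, 1))*(-3) = (1 + (4 - 1/(1 + 0*6)))*(-3) = (1 + (4 - 1/(1 + 0)))*(-3) = (1 + (4 - 1/1))*(-3) = (1 + (4 - 1*1))*(-3) = (1 + (4 - 1))*(-3) = (1 + 3)*(-3) = 4*(-3) = -12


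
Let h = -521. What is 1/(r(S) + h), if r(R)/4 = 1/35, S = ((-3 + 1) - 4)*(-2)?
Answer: -35/18231 ≈ -0.0019198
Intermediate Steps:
S = 12 (S = (-2 - 4)*(-2) = -6*(-2) = 12)
r(R) = 4/35
1/(r(S) + h) = 1/(4/35 - 521) = 1/(-18231/35) = -35/18231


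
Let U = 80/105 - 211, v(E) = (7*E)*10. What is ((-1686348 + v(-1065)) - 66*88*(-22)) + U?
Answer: -34299977/21 ≈ -1.6333e+6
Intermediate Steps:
v(E) = 70*E
U = -4415/21 (U = 80*(1/105) - 211 = 16/21 - 211 = -4415/21 ≈ -210.24)
((-1686348 + v(-1065)) - 66*88*(-22)) + U = ((-1686348 + 70*(-1065)) - 66*88*(-22)) - 4415/21 = ((-1686348 - 74550) - 5808*(-22)) - 4415/21 = (-1760898 + 127776) - 4415/21 = -1633122 - 4415/21 = -34299977/21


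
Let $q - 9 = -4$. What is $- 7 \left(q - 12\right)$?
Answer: $49$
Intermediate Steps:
$q = 5$ ($q = 9 - 4 = 5$)
$- 7 \left(q - 12\right) = - 7 \left(5 - 12\right) = \left(-7\right) \left(-7\right) = 49$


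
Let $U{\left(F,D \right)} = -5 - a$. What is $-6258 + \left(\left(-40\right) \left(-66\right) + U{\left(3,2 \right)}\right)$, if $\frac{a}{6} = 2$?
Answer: $-3635$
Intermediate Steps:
$a = 12$ ($a = 6 \cdot 2 = 12$)
$U{\left(F,D \right)} = -17$ ($U{\left(F,D \right)} = -5 - 12 = -17$)
$-6258 + \left(\left(-40\right) \left(-66\right) + U{\left(3,2 \right)}\right) = -6258 - -2623 = -6258 + \left(2640 - 17\right) = -6258 + 2623 = -3635$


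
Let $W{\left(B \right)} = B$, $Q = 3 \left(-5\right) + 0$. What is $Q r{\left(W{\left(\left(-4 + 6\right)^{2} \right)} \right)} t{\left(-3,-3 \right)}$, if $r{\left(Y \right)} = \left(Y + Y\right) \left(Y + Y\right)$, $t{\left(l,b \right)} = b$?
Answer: $2880$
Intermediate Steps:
$Q = -15$ ($Q = -15 + 0 = -15$)
$r{\left(Y \right)} = 4 Y^{2}$ ($r{\left(Y \right)} = 2 Y 2 Y = 4 Y^{2}$)
$Q r{\left(W{\left(\left(-4 + 6\right)^{2} \right)} \right)} t{\left(-3,-3 \right)} = - 15 \cdot 4 \left(\left(-4 + 6\right)^{2}\right)^{2} \left(-3\right) = - 15 \cdot 4 \left(2^{2}\right)^{2} \left(-3\right) = - 15 \cdot 4 \cdot 4^{2} \left(-3\right) = - 15 \cdot 4 \cdot 16 \left(-3\right) = \left(-15\right) 64 \left(-3\right) = \left(-960\right) \left(-3\right) = 2880$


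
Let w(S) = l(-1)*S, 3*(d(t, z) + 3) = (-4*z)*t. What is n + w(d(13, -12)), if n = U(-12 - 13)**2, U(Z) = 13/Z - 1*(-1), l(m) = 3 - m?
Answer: 512644/625 ≈ 820.23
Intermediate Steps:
d(t, z) = -3 - 4*t*z/3 (d(t, z) = -3 + ((-4*z)*t)/3 = -3 + (-4*t*z)/3 = -3 - 4*t*z/3)
U(Z) = 1 + 13/Z (U(Z) = 13/Z + 1 = 1 + 13/Z)
w(S) = 4*S (w(S) = (3 - 1*(-1))*S = (3 + 1)*S = 4*S)
n = 144/625 (n = ((13 + (-12 - 13))/(-12 - 13))**2 = ((13 - 25)/(-25))**2 = (-1/25*(-12))**2 = (12/25)**2 = 144/625 ≈ 0.23040)
n + w(d(13, -12)) = 144/625 + 4*(-3 - 4/3*13*(-12)) = 144/625 + 4*(-3 + 208) = 144/625 + 4*205 = 144/625 + 820 = 512644/625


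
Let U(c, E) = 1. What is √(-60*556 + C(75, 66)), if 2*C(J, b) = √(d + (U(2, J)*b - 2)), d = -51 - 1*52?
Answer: √(-133440 + 2*I*√39)/2 ≈ 0.0085479 + 182.65*I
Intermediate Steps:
d = -103 (d = -51 - 52 = -103)
C(J, b) = √(-105 + b)/2 (C(J, b) = √(-103 + (1*b - 2))/2 = √(-103 + (b - 2))/2 = √(-103 + (-2 + b))/2 = √(-105 + b)/2)
√(-60*556 + C(75, 66)) = √(-60*556 + √(-105 + 66)/2) = √(-33360 + √(-39)/2) = √(-33360 + (I*√39)/2) = √(-33360 + I*√39/2)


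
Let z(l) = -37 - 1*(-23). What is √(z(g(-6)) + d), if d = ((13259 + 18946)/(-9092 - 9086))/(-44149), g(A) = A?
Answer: I*√184019840949202934/114648646 ≈ 3.7417*I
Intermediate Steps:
d = 32205/802540522 (d = (32205/(-18178))*(-1/44149) = (32205*(-1/18178))*(-1/44149) = -32205/18178*(-1/44149) = 32205/802540522 ≈ 4.0129e-5)
z(l) = -14 (z(l) = -37 + 23 = -14)
√(z(g(-6)) + d) = √(-14 + 32205/802540522) = √(-11235535103/802540522) = I*√184019840949202934/114648646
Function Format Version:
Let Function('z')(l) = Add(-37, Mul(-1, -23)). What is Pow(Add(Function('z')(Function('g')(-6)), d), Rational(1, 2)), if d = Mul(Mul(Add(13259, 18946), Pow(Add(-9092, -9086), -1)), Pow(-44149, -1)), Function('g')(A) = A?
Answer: Mul(Rational(1, 114648646), I, Pow(184019840949202934, Rational(1, 2))) ≈ Mul(3.7417, I)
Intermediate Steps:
d = Rational(32205, 802540522) (d = Mul(Mul(32205, Pow(-18178, -1)), Rational(-1, 44149)) = Mul(Mul(32205, Rational(-1, 18178)), Rational(-1, 44149)) = Mul(Rational(-32205, 18178), Rational(-1, 44149)) = Rational(32205, 802540522) ≈ 4.0129e-5)
Function('z')(l) = -14 (Function('z')(l) = Add(-37, 23) = -14)
Pow(Add(Function('z')(Function('g')(-6)), d), Rational(1, 2)) = Pow(Add(-14, Rational(32205, 802540522)), Rational(1, 2)) = Pow(Rational(-11235535103, 802540522), Rational(1, 2)) = Mul(Rational(1, 114648646), I, Pow(184019840949202934, Rational(1, 2)))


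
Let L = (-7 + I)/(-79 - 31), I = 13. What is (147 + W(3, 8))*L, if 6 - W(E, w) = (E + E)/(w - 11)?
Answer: -93/11 ≈ -8.4545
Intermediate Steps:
L = -3/55 (L = (-7 + 13)/(-79 - 31) = 6/(-110) = 6*(-1/110) = -3/55 ≈ -0.054545)
W(E, w) = 6 - 2*E/(-11 + w) (W(E, w) = 6 - (E + E)/(w - 11) = 6 - 2*E/(-11 + w))
(147 + W(3, 8))*L = (147 + 2*(-33 - 1*3 + 3*8)/(-11 + 8))*(-3/55) = (147 + 2*(-33 - 3 + 24)/(-3))*(-3/55) = (147 + 2*(-⅓)*(-12))*(-3/55) = (147 + 8)*(-3/55) = 155*(-3/55) = -93/11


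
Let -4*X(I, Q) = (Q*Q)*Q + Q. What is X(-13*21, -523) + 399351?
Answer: 72326797/2 ≈ 3.6163e+7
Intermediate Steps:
X(I, Q) = -Q/4 - Q³/4 (X(I, Q) = -((Q*Q)*Q + Q)/4 = -(Q²*Q + Q)/4 = -(Q³ + Q)/4 = -(Q + Q³)/4 = -Q/4 - Q³/4)
X(-13*21, -523) + 399351 = -¼*(-523)*(1 + (-523)²) + 399351 = -¼*(-523)*(1 + 273529) + 399351 = -¼*(-523)*273530 + 399351 = 71528095/2 + 399351 = 72326797/2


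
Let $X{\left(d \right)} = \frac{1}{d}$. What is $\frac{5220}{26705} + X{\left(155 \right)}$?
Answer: $\frac{167161}{827855} \approx 0.20192$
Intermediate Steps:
$\frac{5220}{26705} + X{\left(155 \right)} = \frac{5220}{26705} + \frac{1}{155} = 5220 \cdot \frac{1}{26705} + \frac{1}{155} = \frac{1044}{5341} + \frac{1}{155} = \frac{167161}{827855}$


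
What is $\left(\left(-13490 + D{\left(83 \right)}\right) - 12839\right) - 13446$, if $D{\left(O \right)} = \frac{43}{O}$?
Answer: $- \frac{3301282}{83} \approx -39775.0$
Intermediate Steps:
$\left(\left(-13490 + D{\left(83 \right)}\right) - 12839\right) - 13446 = \left(\left(-13490 + \frac{43}{83}\right) - 12839\right) - 13446 = \left(- \frac{1119627}{83} - 12839\right) - 13446 = - \frac{2185264}{83} - 13446 = - \frac{3301282}{83}$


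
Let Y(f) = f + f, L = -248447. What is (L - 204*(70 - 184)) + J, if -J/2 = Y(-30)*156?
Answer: -206471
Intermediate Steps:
Y(f) = 2*f
J = 18720 (J = -2*2*(-30)*156 = -(-120)*156 = -2*(-9360) = 18720)
(L - 204*(70 - 184)) + J = (-248447 - 204*(70 - 184)) + 18720 = (-248447 - 204*(-114)) + 18720 = (-248447 - 1*(-23256)) + 18720 = (-248447 + 23256) + 18720 = -225191 + 18720 = -206471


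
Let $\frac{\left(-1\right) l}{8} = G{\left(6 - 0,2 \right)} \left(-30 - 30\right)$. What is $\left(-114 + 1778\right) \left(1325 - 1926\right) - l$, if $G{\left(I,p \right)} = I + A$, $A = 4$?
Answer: $-1004864$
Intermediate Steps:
$G{\left(I,p \right)} = 4 + I$ ($G{\left(I,p \right)} = I + 4 = 4 + I$)
$l = 4800$ ($l = - 8 \left(4 + \left(6 - 0\right)\right) \left(-30 - 30\right) = - 8 \left(4 + \left(6 + 0\right)\right) \left(-60\right) = - 8 \left(4 + 6\right) \left(-60\right) = - 8 \cdot 10 \left(-60\right) = \left(-8\right) \left(-600\right) = 4800$)
$\left(-114 + 1778\right) \left(1325 - 1926\right) - l = \left(-114 + 1778\right) \left(1325 - 1926\right) - 4800 = 1664 \left(-601\right) - 4800 = -1000064 - 4800 = -1004864$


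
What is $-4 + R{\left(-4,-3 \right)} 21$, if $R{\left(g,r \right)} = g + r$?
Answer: $-151$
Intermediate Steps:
$-4 + R{\left(-4,-3 \right)} 21 = -4 + \left(-4 - 3\right) 21 = -4 - 147 = -151$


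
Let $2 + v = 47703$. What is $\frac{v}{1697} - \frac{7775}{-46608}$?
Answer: $\frac{2236442383}{79093776} \approx 28.276$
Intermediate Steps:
$v = 47701$ ($v = -2 + 47703 = 47701$)
$\frac{v}{1697} - \frac{7775}{-46608} = \frac{47701}{1697} - \frac{7775}{-46608} = 47701 \cdot \frac{1}{1697} - - \frac{7775}{46608} = \frac{47701}{1697} + \frac{7775}{46608} = \frac{2236442383}{79093776}$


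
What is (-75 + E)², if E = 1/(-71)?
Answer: 28366276/5041 ≈ 5627.1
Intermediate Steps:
E = -1/71 ≈ -0.014085
(-75 + E)² = (-75 - 1/71)² = (-5326/71)² = 28366276/5041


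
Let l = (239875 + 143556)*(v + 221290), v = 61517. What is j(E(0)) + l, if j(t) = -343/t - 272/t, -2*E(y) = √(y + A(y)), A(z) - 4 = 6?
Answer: 108436970817 + 123*√10 ≈ 1.0844e+11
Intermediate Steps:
A(z) = 10 (A(z) = 4 + 6 = 10)
E(y) = -√(10 + y)/2 (E(y) = -√(y + 10)/2 = -√(10 + y)/2)
j(t) = -615/t
l = 108436970817 (l = (239875 + 143556)*(61517 + 221290) = 383431*282807 = 108436970817)
j(E(0)) + l = -615*(-2/√(10 + 0)) + 108436970817 = -615*(-√10/5) + 108436970817 = -(-123)*√10 + 108436970817 = 123*√10 + 108436970817 = 108436970817 + 123*√10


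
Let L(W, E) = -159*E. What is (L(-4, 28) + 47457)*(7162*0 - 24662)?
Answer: -1060589310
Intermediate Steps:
(L(-4, 28) + 47457)*(7162*0 - 24662) = (-159*28 + 47457)*(7162*0 - 24662) = (-4452 + 47457)*(0 - 24662) = 43005*(-24662) = -1060589310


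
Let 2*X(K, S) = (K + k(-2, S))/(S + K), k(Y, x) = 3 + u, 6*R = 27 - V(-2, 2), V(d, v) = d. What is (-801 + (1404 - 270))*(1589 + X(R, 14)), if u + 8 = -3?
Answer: 119578635/226 ≈ 5.2911e+5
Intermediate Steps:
u = -11 (u = -8 - 3 = -11)
R = 29/6 (R = (27 - 1*(-2))/6 = (27 + 2)/6 = (⅙)*29 = 29/6 ≈ 4.8333)
k(Y, x) = -8 (k(Y, x) = 3 - 11 = -8)
X(K, S) = (-8 + K)/(2*(K + S)) (X(K, S) = ((K - 8)/(S + K))/2 = ((-8 + K)/(K + S))/2 = (-8 + K)/(2*(K + S)))
(-801 + (1404 - 270))*(1589 + X(R, 14)) = (-801 + (1404 - 270))*(1589 + (-4 + (½)*(29/6))/(29/6 + 14)) = (-801 + 1134)*(1589 + (-4 + 29/12)/(113/6)) = 333*(1589 + (6/113)*(-19/12)) = 333*(1589 - 19/226) = 333*(359095/226) = 119578635/226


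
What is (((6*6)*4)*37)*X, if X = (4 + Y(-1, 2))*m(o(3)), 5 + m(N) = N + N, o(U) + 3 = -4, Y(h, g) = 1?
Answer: -506160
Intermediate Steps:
o(U) = -7 (o(U) = -3 - 4 = -7)
m(N) = -5 + 2*N (m(N) = -5 + (N + N) = -5 + 2*N)
X = -95 (X = (4 + 1)*(-5 + 2*(-7)) = 5*(-5 - 14) = 5*(-19) = -95)
(((6*6)*4)*37)*X = (((6*6)*4)*37)*(-95) = ((36*4)*37)*(-95) = (144*37)*(-95) = 5328*(-95) = -506160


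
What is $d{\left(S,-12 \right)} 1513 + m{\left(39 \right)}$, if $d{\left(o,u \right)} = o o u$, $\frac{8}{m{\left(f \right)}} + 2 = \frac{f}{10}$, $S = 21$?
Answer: $- \frac{152129044}{19} \approx -8.0068 \cdot 10^{6}$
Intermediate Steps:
$m{\left(f \right)} = \frac{8}{-2 + \frac{f}{10}}$
$d{\left(o,u \right)} = u o^{2}$ ($d{\left(o,u \right)} = o^{2} u = u o^{2}$)
$d{\left(S,-12 \right)} 1513 + m{\left(39 \right)} = - 12 \cdot 21^{2} \cdot 1513 + \frac{80}{-20 + 39} = \left(-12\right) 441 \cdot 1513 + \frac{80}{19} = \left(-5292\right) 1513 + 80 \cdot \frac{1}{19} = -8006796 + \frac{80}{19} = - \frac{152129044}{19}$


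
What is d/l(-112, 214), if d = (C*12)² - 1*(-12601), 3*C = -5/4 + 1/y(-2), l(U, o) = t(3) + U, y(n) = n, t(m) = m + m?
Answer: -6325/53 ≈ -119.34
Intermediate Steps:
t(m) = 2*m
l(U, o) = 6 + U (l(U, o) = 2*3 + U = 6 + U)
C = -7/12 (C = (-5/4 + 1/(-2))/3 = (-5*¼ + 1*(-½))/3 = (-5/4 - ½)/3 = (⅓)*(-7/4) = -7/12 ≈ -0.58333)
d = 12650 (d = (-7/12*12)² - 1*(-12601) = (-7)² + 12601 = 49 + 12601 = 12650)
d/l(-112, 214) = 12650/(6 - 112) = 12650/(-106) = 12650*(-1/106) = -6325/53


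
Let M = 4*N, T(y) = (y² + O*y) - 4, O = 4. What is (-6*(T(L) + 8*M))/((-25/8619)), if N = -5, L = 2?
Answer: -7860528/25 ≈ -3.1442e+5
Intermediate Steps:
T(y) = -4 + y² + 4*y (T(y) = (y² + 4*y) - 4 = -4 + y² + 4*y)
M = -20 (M = 4*(-5) = -20)
(-6*(T(L) + 8*M))/((-25/8619)) = (-6*((-4 + 2² + 4*2) + 8*(-20)))/((-25/8619)) = (-6*((-4 + 4 + 8) - 160))/((-25*1/8619)) = (-6*(8 - 160))/(-25/8619) = -6*(-152)*(-8619/25) = 912*(-8619/25) = -7860528/25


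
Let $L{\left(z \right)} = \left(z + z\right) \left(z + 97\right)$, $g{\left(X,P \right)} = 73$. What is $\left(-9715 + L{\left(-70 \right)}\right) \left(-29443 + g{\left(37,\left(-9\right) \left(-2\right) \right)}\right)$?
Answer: $396348150$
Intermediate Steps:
$L{\left(z \right)} = 2 z \left(97 + z\right)$
$\left(-9715 + L{\left(-70 \right)}\right) \left(-29443 + g{\left(37,\left(-9\right) \left(-2\right) \right)}\right) = \left(-9715 + 2 \left(-70\right) \left(97 - 70\right)\right) \left(-29443 + 73\right) = \left(-9715 + 2 \left(-70\right) 27\right) \left(-29370\right) = \left(-9715 - 3780\right) \left(-29370\right) = \left(-13495\right) \left(-29370\right) = 396348150$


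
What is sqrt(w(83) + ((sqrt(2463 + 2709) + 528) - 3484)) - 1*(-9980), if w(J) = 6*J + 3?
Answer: 9980 + sqrt(-2455 + 2*sqrt(1293)) ≈ 9980.0 + 48.817*I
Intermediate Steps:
w(J) = 3 + 6*J
sqrt(w(83) + ((sqrt(2463 + 2709) + 528) - 3484)) - 1*(-9980) = sqrt((3 + 6*83) + ((sqrt(2463 + 2709) + 528) - 3484)) - 1*(-9980) = sqrt((3 + 498) + ((sqrt(5172) + 528) - 3484)) + 9980 = sqrt(501 + ((2*sqrt(1293) + 528) - 3484)) + 9980 = sqrt(501 + ((528 + 2*sqrt(1293)) - 3484)) + 9980 = sqrt(501 + (-2956 + 2*sqrt(1293))) + 9980 = sqrt(-2455 + 2*sqrt(1293)) + 9980 = 9980 + sqrt(-2455 + 2*sqrt(1293))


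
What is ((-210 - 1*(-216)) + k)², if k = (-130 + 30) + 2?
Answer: 8464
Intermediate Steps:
k = -98 (k = -100 + 2 = -98)
((-210 - 1*(-216)) + k)² = ((-210 - 1*(-216)) - 98)² = ((-210 + 216) - 98)² = (6 - 98)² = (-92)² = 8464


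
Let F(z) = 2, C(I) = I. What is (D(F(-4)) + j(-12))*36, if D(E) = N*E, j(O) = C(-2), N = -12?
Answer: -936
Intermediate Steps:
j(O) = -2
D(E) = -12*E
(D(F(-4)) + j(-12))*36 = (-12*2 - 2)*36 = (-24 - 2)*36 = -26*36 = -936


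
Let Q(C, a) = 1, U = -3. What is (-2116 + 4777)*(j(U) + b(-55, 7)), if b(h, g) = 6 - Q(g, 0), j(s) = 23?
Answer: 74508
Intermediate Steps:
b(h, g) = 5 (b(h, g) = 6 - 1*1 = 6 - 1 = 5)
(-2116 + 4777)*(j(U) + b(-55, 7)) = (-2116 + 4777)*(23 + 5) = 2661*28 = 74508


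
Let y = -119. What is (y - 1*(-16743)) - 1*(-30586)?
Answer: 47210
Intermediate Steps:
(y - 1*(-16743)) - 1*(-30586) = (-119 - 1*(-16743)) - 1*(-30586) = (-119 + 16743) + 30586 = 16624 + 30586 = 47210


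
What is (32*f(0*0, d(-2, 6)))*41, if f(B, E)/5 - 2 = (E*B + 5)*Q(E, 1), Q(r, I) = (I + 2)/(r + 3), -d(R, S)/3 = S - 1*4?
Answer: -19680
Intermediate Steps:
d(R, S) = 12 - 3*S (d(R, S) = -3*(S - 1*4) = -3*(S - 4) = -3*(-4 + S) = 12 - 3*S)
Q(r, I) = (2 + I)/(3 + r)
f(B, E) = 10 + 15*(5 + B*E)/(3 + E) (f(B, E) = 10 + 5*((E*B + 5)*((2 + 1)/(3 + E))) = 10 + 5*((B*E + 5)*(3/(3 + E))) = 10 + 5*((5 + B*E)*(3/(3 + E))) = 10 + 5*(3*(5 + B*E)/(3 + E)) = 10 + 15*(5 + B*E)/(3 + E))
(32*f(0*0, d(-2, 6)))*41 = (32*(5*(21 + 2*(12 - 3*6) + 3*(0*0)*(12 - 3*6))/(3 + (12 - 3*6))))*41 = (32*(5*(21 + 2*(12 - 18) + 3*0*(12 - 18))/(3 + (12 - 18))))*41 = (32*(5*(21 + 2*(-6) + 3*0*(-6))/(3 - 6)))*41 = (32*(5*(21 - 12 + 0)/(-3)))*41 = (32*(5*(-⅓)*9))*41 = (32*(-15))*41 = -480*41 = -19680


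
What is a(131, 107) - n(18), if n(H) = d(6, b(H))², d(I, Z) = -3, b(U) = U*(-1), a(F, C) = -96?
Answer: -105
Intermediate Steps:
b(U) = -U
n(H) = 9 (n(H) = (-3)² = 9)
a(131, 107) - n(18) = -96 - 1*9 = -96 - 9 = -105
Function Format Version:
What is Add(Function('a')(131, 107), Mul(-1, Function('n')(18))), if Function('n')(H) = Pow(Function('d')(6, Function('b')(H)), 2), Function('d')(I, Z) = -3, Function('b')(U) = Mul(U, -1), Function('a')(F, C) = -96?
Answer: -105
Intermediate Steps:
Function('b')(U) = Mul(-1, U)
Function('n')(H) = 9 (Function('n')(H) = Pow(-3, 2) = 9)
Add(Function('a')(131, 107), Mul(-1, Function('n')(18))) = Add(-96, Mul(-1, 9)) = Add(-96, -9) = -105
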